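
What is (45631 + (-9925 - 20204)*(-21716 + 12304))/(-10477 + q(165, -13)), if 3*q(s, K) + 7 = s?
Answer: -850859337/31273 ≈ -27207.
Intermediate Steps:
q(s, K) = -7/3 + s/3
(45631 + (-9925 - 20204)*(-21716 + 12304))/(-10477 + q(165, -13)) = (45631 + (-9925 - 20204)*(-21716 + 12304))/(-10477 + (-7/3 + (⅓)*165)) = (45631 - 30129*(-9412))/(-10477 + (-7/3 + 55)) = (45631 + 283574148)/(-10477 + 158/3) = 283619779/(-31273/3) = 283619779*(-3/31273) = -850859337/31273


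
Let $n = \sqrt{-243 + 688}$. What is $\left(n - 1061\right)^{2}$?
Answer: $\left(1061 - \sqrt{445}\right)^{2} \approx 1.0814 \cdot 10^{6}$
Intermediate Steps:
$n = \sqrt{445} \approx 21.095$
$\left(n - 1061\right)^{2} = \left(\sqrt{445} - 1061\right)^{2} = \left(-1061 + \sqrt{445}\right)^{2}$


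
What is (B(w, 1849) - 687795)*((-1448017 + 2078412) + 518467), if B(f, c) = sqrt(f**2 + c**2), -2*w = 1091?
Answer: -790181539290 + 574431*sqrt(14865485) ≈ -7.8797e+11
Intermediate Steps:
w = -1091/2 (w = -1/2*1091 = -1091/2 ≈ -545.50)
B(f, c) = sqrt(c**2 + f**2)
(B(w, 1849) - 687795)*((-1448017 + 2078412) + 518467) = (sqrt(1849**2 + (-1091/2)**2) - 687795)*((-1448017 + 2078412) + 518467) = (sqrt(3418801 + 1190281/4) - 687795)*(630395 + 518467) = (sqrt(14865485/4) - 687795)*1148862 = (sqrt(14865485)/2 - 687795)*1148862 = (-687795 + sqrt(14865485)/2)*1148862 = -790181539290 + 574431*sqrt(14865485)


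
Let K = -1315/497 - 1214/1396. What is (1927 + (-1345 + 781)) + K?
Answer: 471613329/346906 ≈ 1359.5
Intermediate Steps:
K = -1219549/346906 (K = -1315*1/497 - 1214*1/1396 = -1315/497 - 607/698 = -1219549/346906 ≈ -3.5155)
(1927 + (-1345 + 781)) + K = (1927 + (-1345 + 781)) - 1219549/346906 = (1927 - 564) - 1219549/346906 = 1363 - 1219549/346906 = 471613329/346906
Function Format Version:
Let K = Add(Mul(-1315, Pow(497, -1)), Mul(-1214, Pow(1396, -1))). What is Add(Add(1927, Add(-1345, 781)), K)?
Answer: Rational(471613329, 346906) ≈ 1359.5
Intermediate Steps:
K = Rational(-1219549, 346906) (K = Add(Mul(-1315, Rational(1, 497)), Mul(-1214, Rational(1, 1396))) = Add(Rational(-1315, 497), Rational(-607, 698)) = Rational(-1219549, 346906) ≈ -3.5155)
Add(Add(1927, Add(-1345, 781)), K) = Add(Add(1927, Add(-1345, 781)), Rational(-1219549, 346906)) = Add(Add(1927, -564), Rational(-1219549, 346906)) = Add(1363, Rational(-1219549, 346906)) = Rational(471613329, 346906)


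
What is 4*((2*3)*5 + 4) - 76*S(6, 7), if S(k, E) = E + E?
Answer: -928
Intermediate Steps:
S(k, E) = 2*E
4*((2*3)*5 + 4) - 76*S(6, 7) = 4*((2*3)*5 + 4) - 152*7 = 4*(6*5 + 4) - 76*14 = 4*(30 + 4) - 1064 = 4*34 - 1064 = 136 - 1064 = -928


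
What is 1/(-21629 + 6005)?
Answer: -1/15624 ≈ -6.4004e-5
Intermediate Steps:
1/(-21629 + 6005) = 1/(-15624) = -1/15624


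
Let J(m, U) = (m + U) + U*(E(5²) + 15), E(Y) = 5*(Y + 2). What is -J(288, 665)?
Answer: -100703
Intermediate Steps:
E(Y) = 10 + 5*Y (E(Y) = 5*(2 + Y) = 10 + 5*Y)
J(m, U) = m + 151*U (J(m, U) = (m + U) + U*((10 + 5*5²) + 15) = (U + m) + U*((10 + 5*25) + 15) = (U + m) + U*((10 + 125) + 15) = (U + m) + U*(135 + 15) = (U + m) + U*150 = (U + m) + 150*U = m + 151*U)
-J(288, 665) = -(288 + 151*665) = -(288 + 100415) = -1*100703 = -100703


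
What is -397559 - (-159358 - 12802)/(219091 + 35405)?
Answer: -3161781347/7953 ≈ -3.9756e+5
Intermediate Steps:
-397559 - (-159358 - 12802)/(219091 + 35405) = -397559 - (-172160)/254496 = -397559 - 1*(-5380/7953) = -397559 + 5380/7953 = -3161781347/7953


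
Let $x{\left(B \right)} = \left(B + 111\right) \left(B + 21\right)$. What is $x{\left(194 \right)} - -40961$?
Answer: $106536$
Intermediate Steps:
$x{\left(B \right)} = \left(21 + B\right) \left(111 + B\right)$ ($x{\left(B \right)} = \left(111 + B\right) \left(21 + B\right) = \left(21 + B\right) \left(111 + B\right)$)
$x{\left(194 \right)} - -40961 = \left(2331 + 194^{2} + 132 \cdot 194\right) - -40961 = \left(2331 + 37636 + 25608\right) + 40961 = 65575 + 40961 = 106536$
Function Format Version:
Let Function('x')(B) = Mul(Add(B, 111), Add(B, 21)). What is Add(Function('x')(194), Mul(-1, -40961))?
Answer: 106536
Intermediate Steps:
Function('x')(B) = Mul(Add(21, B), Add(111, B)) (Function('x')(B) = Mul(Add(111, B), Add(21, B)) = Mul(Add(21, B), Add(111, B)))
Add(Function('x')(194), Mul(-1, -40961)) = Add(Add(2331, Pow(194, 2), Mul(132, 194)), Mul(-1, -40961)) = Add(Add(2331, 37636, 25608), 40961) = Add(65575, 40961) = 106536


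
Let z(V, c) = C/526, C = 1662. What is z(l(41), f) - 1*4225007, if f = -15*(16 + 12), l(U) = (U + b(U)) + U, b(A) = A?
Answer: -1111176010/263 ≈ -4.2250e+6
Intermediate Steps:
l(U) = 3*U (l(U) = (U + U) + U = 2*U + U = 3*U)
f = -420 (f = -15*28 = -420)
z(V, c) = 831/263 (z(V, c) = 1662/526 = 1662*(1/526) = 831/263)
z(l(41), f) - 1*4225007 = 831/263 - 1*4225007 = 831/263 - 4225007 = -1111176010/263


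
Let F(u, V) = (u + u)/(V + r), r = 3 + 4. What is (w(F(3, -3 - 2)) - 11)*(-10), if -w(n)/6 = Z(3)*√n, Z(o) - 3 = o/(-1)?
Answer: 110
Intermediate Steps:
r = 7
Z(o) = 3 - o (Z(o) = 3 + o/(-1) = 3 + o*(-1) = 3 - o)
F(u, V) = 2*u/(7 + V) (F(u, V) = (u + u)/(V + 7) = (2*u)/(7 + V) = 2*u/(7 + V))
w(n) = 0 (w(n) = -6*(3 - 1*3)*√n = -6*(3 - 3)*√n = -0*√n = -6*0 = 0)
(w(F(3, -3 - 2)) - 11)*(-10) = (0 - 11)*(-10) = -11*(-10) = 110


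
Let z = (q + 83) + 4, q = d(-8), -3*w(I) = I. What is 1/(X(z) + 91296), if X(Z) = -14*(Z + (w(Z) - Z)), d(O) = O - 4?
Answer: 1/91646 ≈ 1.0912e-5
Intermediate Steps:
w(I) = -I/3
d(O) = -4 + O
q = -12 (q = -4 - 8 = -12)
z = 75 (z = (-12 + 83) + 4 = 71 + 4 = 75)
X(Z) = 14*Z/3 (X(Z) = -14*(Z + (-Z/3 - Z)) = -14*(Z - 4*Z/3) = -(-14)*Z/3 = 14*Z/3)
1/(X(z) + 91296) = 1/((14/3)*75 + 91296) = 1/(350 + 91296) = 1/91646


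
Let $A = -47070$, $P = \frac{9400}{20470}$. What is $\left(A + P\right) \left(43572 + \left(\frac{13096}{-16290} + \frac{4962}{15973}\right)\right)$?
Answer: $- \frac{109236545684065154620}{53262974799} \approx -2.0509 \cdot 10^{9}$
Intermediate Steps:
$P = \frac{940}{2047}$ ($P = 9400 \cdot \frac{1}{20470} = \frac{940}{2047} \approx 0.45921$)
$\left(A + P\right) \left(43572 + \left(\frac{13096}{-16290} + \frac{4962}{15973}\right)\right) = \left(-47070 + \frac{940}{2047}\right) \left(43572 + \left(\frac{13096}{-16290} + \frac{4962}{15973}\right)\right) = - \frac{96351350 \left(43572 + \left(13096 \left(- \frac{1}{16290}\right) + 4962 \cdot \frac{1}{15973}\right)\right)}{2047} = - \frac{96351350 \left(43572 + \left(- \frac{6548}{8145} + \frac{4962}{15973}\right)\right)}{2047} = - \frac{96351350 \left(43572 - \frac{64175714}{130100085}\right)}{2047} = \left(- \frac{96351350}{2047}\right) \frac{5668656727906}{130100085} = - \frac{109236545684065154620}{53262974799}$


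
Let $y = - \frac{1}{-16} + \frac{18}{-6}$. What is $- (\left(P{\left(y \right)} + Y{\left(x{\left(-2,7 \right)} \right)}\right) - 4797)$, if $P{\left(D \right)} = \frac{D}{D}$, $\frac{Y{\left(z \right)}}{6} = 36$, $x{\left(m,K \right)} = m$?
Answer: $4580$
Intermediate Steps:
$Y{\left(z \right)} = 216$ ($Y{\left(z \right)} = 6 \cdot 36 = 216$)
$y = - \frac{47}{16}$ ($y = \left(-1\right) \left(- \frac{1}{16}\right) + 18 \left(- \frac{1}{6}\right) = \frac{1}{16} - 3 = - \frac{47}{16} \approx -2.9375$)
$P{\left(D \right)} = 1$
$- (\left(P{\left(y \right)} + Y{\left(x{\left(-2,7 \right)} \right)}\right) - 4797) = - (\left(1 + 216\right) - 4797) = - (217 - 4797) = \left(-1\right) \left(-4580\right) = 4580$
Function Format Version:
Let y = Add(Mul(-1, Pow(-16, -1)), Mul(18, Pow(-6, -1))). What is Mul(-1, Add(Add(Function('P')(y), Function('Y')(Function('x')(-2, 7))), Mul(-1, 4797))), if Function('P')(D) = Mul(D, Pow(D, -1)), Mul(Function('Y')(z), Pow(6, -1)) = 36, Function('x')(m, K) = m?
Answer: 4580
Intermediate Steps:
Function('Y')(z) = 216 (Function('Y')(z) = Mul(6, 36) = 216)
y = Rational(-47, 16) (y = Add(Mul(-1, Rational(-1, 16)), Mul(18, Rational(-1, 6))) = Add(Rational(1, 16), -3) = Rational(-47, 16) ≈ -2.9375)
Function('P')(D) = 1
Mul(-1, Add(Add(Function('P')(y), Function('Y')(Function('x')(-2, 7))), Mul(-1, 4797))) = Mul(-1, Add(Add(1, 216), Mul(-1, 4797))) = Mul(-1, Add(217, -4797)) = Mul(-1, -4580) = 4580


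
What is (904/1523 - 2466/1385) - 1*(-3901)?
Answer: 8226090177/2109355 ≈ 3899.8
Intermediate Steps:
(904/1523 - 2466/1385) - 1*(-3901) = (904*(1/1523) - 2466*1/1385) + 3901 = (904/1523 - 2466/1385) + 3901 = -2503678/2109355 + 3901 = 8226090177/2109355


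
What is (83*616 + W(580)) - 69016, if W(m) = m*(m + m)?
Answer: 654912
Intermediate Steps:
W(m) = 2*m**2 (W(m) = m*(2*m) = 2*m**2)
(83*616 + W(580)) - 69016 = (83*616 + 2*580**2) - 69016 = (51128 + 2*336400) - 69016 = (51128 + 672800) - 69016 = 723928 - 69016 = 654912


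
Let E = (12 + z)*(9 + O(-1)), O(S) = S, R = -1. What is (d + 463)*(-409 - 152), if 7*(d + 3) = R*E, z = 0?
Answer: -1752564/7 ≈ -2.5037e+5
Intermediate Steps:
E = 96 (E = (12 + 0)*(9 - 1) = 12*8 = 96)
d = -117/7 (d = -3 + (-1*96)/7 = -3 + (1/7)*(-96) = -3 - 96/7 = -117/7 ≈ -16.714)
(d + 463)*(-409 - 152) = (-117/7 + 463)*(-409 - 152) = (3124/7)*(-561) = -1752564/7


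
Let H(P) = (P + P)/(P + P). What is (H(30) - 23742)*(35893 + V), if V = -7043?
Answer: -684927850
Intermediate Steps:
H(P) = 1 (H(P) = (2*P)/((2*P)) = (2*P)*(1/(2*P)) = 1)
(H(30) - 23742)*(35893 + V) = (1 - 23742)*(35893 - 7043) = -23741*28850 = -684927850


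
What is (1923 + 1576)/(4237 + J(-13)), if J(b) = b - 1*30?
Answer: 3499/4194 ≈ 0.83429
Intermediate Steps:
J(b) = -30 + b (J(b) = b - 30 = -30 + b)
(1923 + 1576)/(4237 + J(-13)) = (1923 + 1576)/(4237 + (-30 - 13)) = 3499/(4237 - 43) = 3499/4194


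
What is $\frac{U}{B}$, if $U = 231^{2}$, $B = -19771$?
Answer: $- \frac{53361}{19771} \approx -2.699$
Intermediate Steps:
$U = 53361$
$\frac{U}{B} = \frac{53361}{-19771} = 53361 \left(- \frac{1}{19771}\right) = - \frac{53361}{19771}$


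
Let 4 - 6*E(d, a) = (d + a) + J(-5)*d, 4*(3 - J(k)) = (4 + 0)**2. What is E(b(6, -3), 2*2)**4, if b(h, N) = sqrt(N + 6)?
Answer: 0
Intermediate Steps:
b(h, N) = sqrt(6 + N)
J(k) = -1 (J(k) = 3 - (4 + 0)**2/4 = 3 - 1/4*4**2 = 3 - 1/4*16 = 3 - 4 = -1)
E(d, a) = 2/3 - a/6 (E(d, a) = 2/3 - ((d + a) - d)/6 = 2/3 - ((a + d) - d)/6 = 2/3 - a/6)
E(b(6, -3), 2*2)**4 = (2/3 - 2/3)**4 = 0**4 = 0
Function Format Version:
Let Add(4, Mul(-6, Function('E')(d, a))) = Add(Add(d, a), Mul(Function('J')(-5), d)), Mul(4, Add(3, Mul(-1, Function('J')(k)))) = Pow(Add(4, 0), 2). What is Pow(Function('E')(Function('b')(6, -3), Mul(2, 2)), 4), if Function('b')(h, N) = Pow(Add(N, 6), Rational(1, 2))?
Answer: 0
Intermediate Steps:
Function('b')(h, N) = Pow(Add(6, N), Rational(1, 2))
Function('J')(k) = -1 (Function('J')(k) = Add(3, Mul(Rational(-1, 4), Pow(Add(4, 0), 2))) = Add(3, Mul(Rational(-1, 4), Pow(4, 2))) = Add(3, Mul(Rational(-1, 4), 16)) = Add(3, -4) = -1)
Function('E')(d, a) = Add(Rational(2, 3), Mul(Rational(-1, 6), a)) (Function('E')(d, a) = Add(Rational(2, 3), Mul(Rational(-1, 6), Add(Add(d, a), Mul(-1, d)))) = Add(Rational(2, 3), Mul(Rational(-1, 6), Add(Add(a, d), Mul(-1, d)))) = Add(Rational(2, 3), Mul(Rational(-1, 6), a)))
Pow(Function('E')(Function('b')(6, -3), Mul(2, 2)), 4) = Pow(Add(Rational(2, 3), Mul(Rational(-1, 6), Mul(2, 2))), 4) = Pow(Add(Rational(2, 3), Mul(Rational(-1, 6), 4)), 4) = Pow(Add(Rational(2, 3), Rational(-2, 3)), 4) = Pow(0, 4) = 0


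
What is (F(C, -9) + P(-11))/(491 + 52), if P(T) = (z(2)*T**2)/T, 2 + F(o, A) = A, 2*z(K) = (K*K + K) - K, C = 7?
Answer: -11/181 ≈ -0.060773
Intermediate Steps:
z(K) = K**2/2 (z(K) = ((K*K + K) - K)/2 = ((K**2 + K) - K)/2 = ((K + K**2) - K)/2 = K**2/2)
F(o, A) = -2 + A
P(T) = 2*T (P(T) = (((1/2)*2**2)*T**2)/T = (((1/2)*4)*T**2)/T = (2*T**2)/T = 2*T)
(F(C, -9) + P(-11))/(491 + 52) = ((-2 - 9) + 2*(-11))/(491 + 52) = (-11 - 22)/543 = -33*1/543 = -11/181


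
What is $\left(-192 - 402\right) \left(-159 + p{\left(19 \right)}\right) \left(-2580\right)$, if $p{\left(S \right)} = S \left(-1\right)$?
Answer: $-272788560$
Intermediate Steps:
$p{\left(S \right)} = - S$
$\left(-192 - 402\right) \left(-159 + p{\left(19 \right)}\right) \left(-2580\right) = \left(-192 - 402\right) \left(-159 - 19\right) \left(-2580\right) = - 594 \left(-159 - 19\right) \left(-2580\right) = \left(-594\right) \left(-178\right) \left(-2580\right) = 105732 \left(-2580\right) = -272788560$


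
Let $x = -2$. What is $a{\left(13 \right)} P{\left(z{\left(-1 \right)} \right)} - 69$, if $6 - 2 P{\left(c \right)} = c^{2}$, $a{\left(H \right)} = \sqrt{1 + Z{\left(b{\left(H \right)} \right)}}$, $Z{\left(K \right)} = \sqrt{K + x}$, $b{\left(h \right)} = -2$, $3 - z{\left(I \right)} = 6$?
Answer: $-69 - \frac{3 \sqrt{1 + 2 i}}{2} \approx -70.908 - 1.1792 i$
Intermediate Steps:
$z{\left(I \right)} = -3$ ($z{\left(I \right)} = 3 - 6 = -3$)
$Z{\left(K \right)} = \sqrt{-2 + K}$ ($Z{\left(K \right)} = \sqrt{K - 2} = \sqrt{-2 + K}$)
$a{\left(H \right)} = \sqrt{1 + 2 i}$ ($a{\left(H \right)} = \sqrt{1 + \sqrt{-2 - 2}} = \sqrt{1 + \sqrt{-4}} = \sqrt{1 + 2 i}$)
$P{\left(c \right)} = 3 - \frac{c^{2}}{2}$
$a{\left(13 \right)} P{\left(z{\left(-1 \right)} \right)} - 69 = \sqrt{1 + 2 i} \left(3 - \frac{\left(-3\right)^{2}}{2}\right) - 69 = \sqrt{1 + 2 i} \left(3 - \frac{9}{2}\right) - 69 = \sqrt{1 + 2 i} \left(- \frac{3}{2}\right) - 69 = - \frac{3 \sqrt{1 + 2 i}}{2} - 69 = -69 - \frac{3 \sqrt{1 + 2 i}}{2}$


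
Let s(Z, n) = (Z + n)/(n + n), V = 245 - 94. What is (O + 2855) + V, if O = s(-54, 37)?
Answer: 222427/74 ≈ 3005.8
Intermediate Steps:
V = 151
s(Z, n) = (Z + n)/(2*n) (s(Z, n) = (Z + n)/((2*n)) = (Z + n)*(1/(2*n)) = (Z + n)/(2*n))
O = -17/74 (O = (1/2)*(-54 + 37)/37 = (1/2)*(1/37)*(-17) = -17/74 ≈ -0.22973)
(O + 2855) + V = (-17/74 + 2855) + 151 = 211253/74 + 151 = 222427/74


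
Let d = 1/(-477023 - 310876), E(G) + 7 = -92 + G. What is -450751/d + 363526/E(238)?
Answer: 49365330802237/139 ≈ 3.5515e+11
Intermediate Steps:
E(G) = -99 + G (E(G) = -7 + (-92 + G) = -99 + G)
d = -1/787899 (d = 1/(-787899) = -1/787899 ≈ -1.2692e-6)
-450751/d + 363526/E(238) = -450751/(-1/787899) + 363526/(-99 + 238) = -450751*(-787899) + 363526/139 = 355146262149 + 363526*(1/139) = 355146262149 + 363526/139 = 49365330802237/139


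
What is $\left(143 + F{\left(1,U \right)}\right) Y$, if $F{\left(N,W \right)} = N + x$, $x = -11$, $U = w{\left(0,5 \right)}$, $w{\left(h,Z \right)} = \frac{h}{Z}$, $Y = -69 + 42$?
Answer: $-3591$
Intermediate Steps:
$Y = -27$
$U = 0$ ($U = \frac{0}{5} = 0 \cdot \frac{1}{5} = 0$)
$F{\left(N,W \right)} = -11 + N$ ($F{\left(N,W \right)} = N - 11 = -11 + N$)
$\left(143 + F{\left(1,U \right)}\right) Y = \left(143 + \left(-11 + 1\right)\right) \left(-27\right) = \left(143 - 10\right) \left(-27\right) = 133 \left(-27\right) = -3591$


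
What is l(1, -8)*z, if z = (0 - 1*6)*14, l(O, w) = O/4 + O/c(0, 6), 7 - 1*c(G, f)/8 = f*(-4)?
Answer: -1323/62 ≈ -21.339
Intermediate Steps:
c(G, f) = 56 + 32*f (c(G, f) = 56 - 8*f*(-4) = 56 - (-32)*f = 56 + 32*f)
l(O, w) = 63*O/248 (l(O, w) = O/4 + O/(56 + 32*6) = O*(¼) + O/(56 + 192) = O/4 + O/248 = 63*O/248)
z = -84 (z = (0 - 6)*14 = -6*14 = -84)
l(1, -8)*z = ((63/248)*1)*(-84) = (63/248)*(-84) = -1323/62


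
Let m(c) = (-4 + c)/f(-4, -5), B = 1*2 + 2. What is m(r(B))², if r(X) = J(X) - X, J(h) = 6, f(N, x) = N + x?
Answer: 4/81 ≈ 0.049383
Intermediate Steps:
B = 4 (B = 2 + 2 = 4)
r(X) = 6 - X
m(c) = 4/9 - c/9 (m(c) = (-4 + c)/(-4 - 5) = (-4 + c)/(-9) = (-4 + c)*(-⅑) = 4/9 - c/9)
m(r(B))² = (4/9 - (6 - 1*4)/9)² = (4/9 - (6 - 4)/9)² = (4/9 - ⅑*2)² = (4/9 - 2/9)² = (2/9)² = 4/81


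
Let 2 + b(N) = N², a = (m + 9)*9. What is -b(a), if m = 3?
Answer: -11662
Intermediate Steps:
a = 108 (a = (3 + 9)*9 = 12*9 = 108)
b(N) = -2 + N²
-b(a) = -(-2 + 108²) = -(-2 + 11664) = -1*11662 = -11662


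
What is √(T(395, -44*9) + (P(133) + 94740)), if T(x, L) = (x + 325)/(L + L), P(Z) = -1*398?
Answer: 2*√2853818/11 ≈ 307.15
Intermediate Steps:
P(Z) = -398
T(x, L) = (325 + x)/(2*L) (T(x, L) = (325 + x)/((2*L)) = (325 + x)*(1/(2*L)) = (325 + x)/(2*L))
√(T(395, -44*9) + (P(133) + 94740)) = √((325 + 395)/(2*((-44*9))) + (-398 + 94740)) = √((½)*720/(-396) + 94342) = √((½)*(-1/396)*720 + 94342) = √(-10/11 + 94342) = √(1037752/11) = 2*√2853818/11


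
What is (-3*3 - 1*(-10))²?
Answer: 1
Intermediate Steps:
(-3*3 - 1*(-10))² = (-9 + 10)² = 1² = 1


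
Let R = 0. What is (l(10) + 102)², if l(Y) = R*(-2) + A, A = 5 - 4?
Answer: 10609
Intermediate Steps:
A = 1
l(Y) = 1 (l(Y) = 0*(-2) + 1 = 0 + 1 = 1)
(l(10) + 102)² = (1 + 102)² = 103² = 10609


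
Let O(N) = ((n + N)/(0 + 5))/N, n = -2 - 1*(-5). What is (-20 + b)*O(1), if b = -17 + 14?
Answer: -92/5 ≈ -18.400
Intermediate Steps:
n = 3 (n = -2 + 5 = 3)
b = -3
O(N) = (⅗ + N/5)/N (O(N) = ((3 + N)/(0 + 5))/N = ((3 + N)/5)/N = ((3 + N)*(⅕))/N = (⅗ + N/5)/N)
(-20 + b)*O(1) = (-20 - 3)*((⅕)*(3 + 1)/1) = -23*4/5 = -23*⅘ = -92/5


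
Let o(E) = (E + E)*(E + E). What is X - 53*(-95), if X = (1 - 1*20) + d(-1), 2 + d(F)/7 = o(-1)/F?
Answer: 4974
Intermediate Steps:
o(E) = 4*E² (o(E) = (2*E)*(2*E) = 4*E²)
d(F) = -14 + 28/F (d(F) = -14 + 7*((4*(-1)²)/F) = -14 + 7*((4*1)/F) = -14 + 7*(4/F) = -14 + 28/F)
X = -61 (X = (1 - 1*20) + (-14 + 28/(-1)) = (1 - 20) + (-14 + 28*(-1)) = -19 + (-14 - 28) = -19 - 42 = -61)
X - 53*(-95) = -61 - 53*(-95) = -61 + 5035 = 4974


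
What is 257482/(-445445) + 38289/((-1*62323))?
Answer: -33102694291/27761468735 ≈ -1.1924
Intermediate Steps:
257482/(-445445) + 38289/((-1*62323)) = 257482*(-1/445445) + 38289/(-62323) = -257482/445445 + 38289*(-1/62323) = -257482/445445 - 38289/62323 = -33102694291/27761468735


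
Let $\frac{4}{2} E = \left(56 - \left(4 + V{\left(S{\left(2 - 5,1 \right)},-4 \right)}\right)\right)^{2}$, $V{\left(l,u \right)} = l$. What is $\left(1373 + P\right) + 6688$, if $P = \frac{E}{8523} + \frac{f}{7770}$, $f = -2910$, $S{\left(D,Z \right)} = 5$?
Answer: $\frac{35587540423}{4414914} \approx 8060.8$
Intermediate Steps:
$E = \frac{2209}{2}$ ($E = \frac{\left(56 - 9\right)^{2}}{2} = \frac{47^{2}}{2} = \frac{1}{2} \cdot 2209 = \frac{2209}{2} \approx 1104.5$)
$P = - \frac{1081331}{4414914}$ ($P = \frac{2209}{2 \cdot 8523} - \frac{2910}{7770} = \frac{2209}{2} \cdot \frac{1}{8523} - \frac{97}{259} = \frac{2209}{17046} - \frac{97}{259} = - \frac{1081331}{4414914} \approx -0.24493$)
$\left(1373 + P\right) + 6688 = \left(1373 - \frac{1081331}{4414914}\right) + 6688 = \frac{6060595591}{4414914} + 6688 = \frac{35587540423}{4414914}$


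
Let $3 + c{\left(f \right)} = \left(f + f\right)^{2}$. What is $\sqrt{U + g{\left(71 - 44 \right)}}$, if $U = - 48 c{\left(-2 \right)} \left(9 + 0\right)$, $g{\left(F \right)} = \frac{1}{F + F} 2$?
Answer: $\frac{i \sqrt{454893}}{9} \approx 74.94 i$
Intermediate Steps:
$c{\left(f \right)} = -3 + 4 f^{2}$ ($c{\left(f \right)} = -3 + \left(f + f\right)^{2} = -3 + \left(2 f\right)^{2} = -3 + 4 f^{2}$)
$g{\left(F \right)} = \frac{1}{F}$ ($g{\left(F \right)} = \frac{1}{2 F} 2 = \frac{1}{F}$)
$U = -5616$ ($U = - 48 \left(-3 + 4 \left(-2\right)^{2}\right) \left(9 + 0\right) = - 48 \left(-3 + 4 \cdot 4\right) 9 = - 48 \left(-3 + 16\right) 9 = - 48 \cdot 13 \cdot 9 = \left(-48\right) 117 = -5616$)
$\sqrt{U + g{\left(71 - 44 \right)}} = \sqrt{-5616 + \frac{1}{71 - 44}} = \sqrt{-5616 + \frac{1}{27}} = \sqrt{- \frac{151631}{27}} = \frac{i \sqrt{454893}}{9}$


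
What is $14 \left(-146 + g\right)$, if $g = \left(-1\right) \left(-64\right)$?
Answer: $-1148$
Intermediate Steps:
$g = 64$
$14 \left(-146 + g\right) = 14 \left(-146 + 64\right) = 14 \left(-82\right) = -1148$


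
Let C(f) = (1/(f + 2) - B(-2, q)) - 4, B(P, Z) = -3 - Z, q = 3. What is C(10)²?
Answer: 625/144 ≈ 4.3403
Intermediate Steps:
C(f) = 2 + 1/(2 + f) (C(f) = (1/(f + 2) - (-3 - 1*3)) - 4 = (1/(2 + f) - (-3 - 3)) - 4 = (1/(2 + f) - 1*(-6)) - 4 = (1/(2 + f) + 6) - 4 = (6 + 1/(2 + f)) - 4 = 2 + 1/(2 + f))
C(10)² = ((5 + 2*10)/(2 + 10))² = ((5 + 20)/12)² = ((1/12)*25)² = (25/12)² = 625/144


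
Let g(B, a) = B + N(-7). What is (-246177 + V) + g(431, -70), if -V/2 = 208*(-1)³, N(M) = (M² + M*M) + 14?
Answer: -245218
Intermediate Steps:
N(M) = 14 + 2*M² (N(M) = (M² + M²) + 14 = 2*M² + 14 = 14 + 2*M²)
V = 416 (V = -416*(-1)³ = -416*(-1) = -2*(-208) = 416)
g(B, a) = 112 + B (g(B, a) = B + (14 + 2*(-7)²) = B + (14 + 2*49) = B + (14 + 98) = B + 112 = 112 + B)
(-246177 + V) + g(431, -70) = (-246177 + 416) + (112 + 431) = -245761 + 543 = -245218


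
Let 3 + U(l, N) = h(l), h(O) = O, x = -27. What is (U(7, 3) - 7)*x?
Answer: 81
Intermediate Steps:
U(l, N) = -3 + l
(U(7, 3) - 7)*x = ((-3 + 7) - 7)*(-27) = (4 - 7)*(-27) = -3*(-27) = 81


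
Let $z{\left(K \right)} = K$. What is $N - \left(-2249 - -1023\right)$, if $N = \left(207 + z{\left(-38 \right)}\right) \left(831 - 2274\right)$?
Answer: $-242641$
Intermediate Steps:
$N = -243867$ ($N = \left(207 - 38\right) \left(831 - 2274\right) = 169 \left(-1443\right) = -243867$)
$N - \left(-2249 - -1023\right) = -243867 - \left(-2249 - -1023\right) = -243867 - \left(-2249 + 1023\right) = -243867 - -1226 = -243867 + 1226 = -242641$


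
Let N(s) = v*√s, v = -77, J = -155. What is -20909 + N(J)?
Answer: -20909 - 77*I*√155 ≈ -20909.0 - 958.64*I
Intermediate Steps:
N(s) = -77*√s
-20909 + N(J) = -20909 - 77*I*√155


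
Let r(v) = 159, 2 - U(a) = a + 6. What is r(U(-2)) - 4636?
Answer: -4477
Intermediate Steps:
U(a) = -4 - a (U(a) = 2 - (a + 6) = 2 - (6 + a) = 2 + (-6 - a) = -4 - a)
r(U(-2)) - 4636 = 159 - 4636 = -4477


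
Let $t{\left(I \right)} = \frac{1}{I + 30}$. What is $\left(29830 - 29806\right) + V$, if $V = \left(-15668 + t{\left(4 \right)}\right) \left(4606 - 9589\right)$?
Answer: $\frac{2654499729}{34} \approx 7.8073 \cdot 10^{7}$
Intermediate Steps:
$t{\left(I \right)} = \frac{1}{30 + I}$
$V = \frac{2654498913}{34}$ ($V = \left(-15668 + \frac{1}{30 + 4}\right) \left(4606 - 9589\right) = \left(-15668 + \frac{1}{34}\right) \left(-4983\right) = \left(- \frac{532711}{34}\right) \left(-4983\right) = \frac{2654498913}{34} \approx 7.8073 \cdot 10^{7}$)
$\left(29830 - 29806\right) + V = \left(29830 - 29806\right) + \frac{2654498913}{34} = 24 + \frac{2654498913}{34} = \frac{2654499729}{34}$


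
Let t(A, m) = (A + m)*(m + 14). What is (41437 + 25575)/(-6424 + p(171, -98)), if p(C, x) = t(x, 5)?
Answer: -67012/8191 ≈ -8.1812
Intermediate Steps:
t(A, m) = (14 + m)*(A + m) (t(A, m) = (A + m)*(14 + m) = (14 + m)*(A + m))
p(C, x) = 95 + 19*x (p(C, x) = 5² + 14*x + 14*5 + x*5 = 25 + 14*x + 70 + 5*x = 95 + 19*x)
(41437 + 25575)/(-6424 + p(171, -98)) = (41437 + 25575)/(-6424 + (95 + 19*(-98))) = 67012/(-6424 + (95 - 1862)) = 67012/(-6424 - 1767) = 67012/(-8191) = 67012*(-1/8191) = -67012/8191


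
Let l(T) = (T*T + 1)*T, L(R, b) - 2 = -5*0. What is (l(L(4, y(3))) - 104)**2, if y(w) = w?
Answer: 8836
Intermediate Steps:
L(R, b) = 2 (L(R, b) = 2 - 5*0 = 2 + 0 = 2)
l(T) = T*(1 + T**2) (l(T) = (T**2 + 1)*T = (1 + T**2)*T = T*(1 + T**2))
(l(L(4, y(3))) - 104)**2 = ((2 + 2**3) - 104)**2 = ((2 + 8) - 104)**2 = (10 - 104)**2 = (-94)**2 = 8836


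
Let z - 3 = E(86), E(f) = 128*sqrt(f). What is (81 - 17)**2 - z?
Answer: 4093 - 128*sqrt(86) ≈ 2906.0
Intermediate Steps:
z = 3 + 128*sqrt(86) ≈ 1190.0
(81 - 17)**2 - z = (81 - 17)**2 - (3 + 128*sqrt(86)) = 64**2 + (-3 - 128*sqrt(86)) = 4096 + (-3 - 128*sqrt(86)) = 4093 - 128*sqrt(86)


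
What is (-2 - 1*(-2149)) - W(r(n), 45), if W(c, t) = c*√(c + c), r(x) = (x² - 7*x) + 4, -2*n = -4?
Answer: 2147 + 12*I*√3 ≈ 2147.0 + 20.785*I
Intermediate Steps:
n = 2 (n = -½*(-4) = 2)
r(x) = 4 + x² - 7*x
W(c, t) = √2*c^(3/2) (W(c, t) = c*√(2*c) = c*(√2*√c) = √2*c^(3/2))
(-2 - 1*(-2149)) - W(r(n), 45) = (-2 - 1*(-2149)) - √2*(4 + 2² - 7*2)^(3/2) = (-2 + 2149) - √2*(4 + 4 - 14)^(3/2) = 2147 - √2*(-6)^(3/2) = 2147 - √2*(-6*I*√6) = 2147 - (-12)*I*√3 = 2147 + 12*I*√3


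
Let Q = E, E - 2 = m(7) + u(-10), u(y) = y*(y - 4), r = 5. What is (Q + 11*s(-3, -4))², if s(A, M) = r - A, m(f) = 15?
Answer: 60025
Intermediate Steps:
u(y) = y*(-4 + y)
s(A, M) = 5 - A
E = 157 (E = 2 + (15 - 10*(-4 - 10)) = 2 + (15 - 10*(-14)) = 2 + (15 + 140) = 2 + 155 = 157)
Q = 157
(Q + 11*s(-3, -4))² = (157 + 11*(5 - 1*(-3)))² = (157 + 11*(5 + 3))² = (157 + 11*8)² = (157 + 88)² = 245² = 60025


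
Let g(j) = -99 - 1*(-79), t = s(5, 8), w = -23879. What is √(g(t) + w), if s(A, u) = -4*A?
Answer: I*√23899 ≈ 154.59*I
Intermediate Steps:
t = -20 (t = -4*5 = -20)
g(j) = -20 (g(j) = -99 + 79 = -20)
√(g(t) + w) = √(-20 - 23879) = √(-23899) = I*√23899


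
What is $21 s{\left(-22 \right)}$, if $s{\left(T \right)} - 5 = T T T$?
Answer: $-223503$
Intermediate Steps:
$s{\left(T \right)} = 5 + T^{3}$ ($s{\left(T \right)} = 5 + T T T = 5 + T^{2} T = 5 + T^{3}$)
$21 s{\left(-22 \right)} = 21 \left(5 + \left(-22\right)^{3}\right) = 21 \left(5 - 10648\right) = 21 \left(-10643\right) = -223503$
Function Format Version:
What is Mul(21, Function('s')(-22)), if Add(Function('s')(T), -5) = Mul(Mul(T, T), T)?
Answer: -223503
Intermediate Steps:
Function('s')(T) = Add(5, Pow(T, 3)) (Function('s')(T) = Add(5, Mul(Mul(T, T), T)) = Add(5, Mul(Pow(T, 2), T)) = Add(5, Pow(T, 3)))
Mul(21, Function('s')(-22)) = Mul(21, Add(5, Pow(-22, 3))) = Mul(21, Add(5, -10648)) = Mul(21, -10643) = -223503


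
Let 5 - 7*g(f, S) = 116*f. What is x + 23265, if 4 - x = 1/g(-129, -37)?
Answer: 348313654/14969 ≈ 23269.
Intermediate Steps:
g(f, S) = 5/7 - 116*f/7
x = 59869/14969 (x = 4 - 1/(5/7 - 116/7*(-129)) = 4 - 1/(5/7 + 14964/7) = 4 - 1/14969/7 = 4 - 1*7/14969 = 4 - 7/14969 = 59869/14969 ≈ 3.9995)
x + 23265 = 59869/14969 + 23265 = 348313654/14969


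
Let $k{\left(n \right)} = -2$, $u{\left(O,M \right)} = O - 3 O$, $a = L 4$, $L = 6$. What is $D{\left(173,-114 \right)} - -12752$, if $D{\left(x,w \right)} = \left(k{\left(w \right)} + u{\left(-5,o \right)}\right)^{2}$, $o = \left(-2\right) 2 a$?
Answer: $12816$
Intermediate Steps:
$a = 24$ ($a = 6 \cdot 4 = 24$)
$o = -96$ ($o = \left(-2\right) 2 \cdot 24 = \left(-4\right) 24 = -96$)
$u{\left(O,M \right)} = - 2 O$
$D{\left(x,w \right)} = 64$ ($D{\left(x,w \right)} = \left(-2 - -10\right)^{2} = \left(-2 + 10\right)^{2} = 8^{2} = 64$)
$D{\left(173,-114 \right)} - -12752 = 64 - -12752 = 64 + 12752 = 12816$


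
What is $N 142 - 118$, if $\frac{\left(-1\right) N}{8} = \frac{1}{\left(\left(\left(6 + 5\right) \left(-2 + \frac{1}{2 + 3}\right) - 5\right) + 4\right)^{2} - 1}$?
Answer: $- \frac{1301738}{10791} \approx -120.63$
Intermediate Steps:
$N = - \frac{200}{10791}$ ($N = - \frac{8}{\left(\left(\left(6 + 5\right) \left(-2 + \frac{1}{2 + 3}\right) - 5\right) + 4\right)^{2} - 1} = - \frac{8}{\left(\left(11 \left(-2 + \frac{1}{5}\right) - 5\right) + 4\right)^{2} - 1} = - \frac{8}{\left(\left(11 \left(- \frac{9}{5}\right) - 5\right) + 4\right)^{2} - 1} = - \frac{8}{\left(\left(- \frac{99}{5} - 5\right) + 4\right)^{2} - 1} = - \frac{8}{\left(- \frac{124}{5} + 4\right)^{2} - 1} = - \frac{8}{\left(- \frac{104}{5}\right)^{2} - 1} = - \frac{8}{\frac{10816}{25} - 1} = - \frac{8}{\frac{10791}{25}} = \left(-8\right) \frac{25}{10791} = - \frac{200}{10791} \approx -0.018534$)
$N 142 - 118 = \left(- \frac{200}{10791}\right) 142 - 118 = - \frac{28400}{10791} - 118 = - \frac{1301738}{10791}$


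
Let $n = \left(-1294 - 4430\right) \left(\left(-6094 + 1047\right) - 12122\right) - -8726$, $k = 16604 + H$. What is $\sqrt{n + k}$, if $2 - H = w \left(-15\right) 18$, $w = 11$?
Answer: $\sqrt{98303658} \approx 9914.8$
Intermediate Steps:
$H = 2972$ ($H = 2 - 11 \left(-15\right) 18 = 2 - \left(-165\right) 18 = 2 - -2970 = 2 + 2970 = 2972$)
$k = 19576$ ($k = 16604 + 2972 = 19576$)
$n = 98284082$ ($n = - 5724 \left(-5047 - 12122\right) + 8726 = \left(-5724\right) \left(-17169\right) + 8726 = 98275356 + 8726 = 98284082$)
$\sqrt{n + k} = \sqrt{98284082 + 19576} = \sqrt{98303658}$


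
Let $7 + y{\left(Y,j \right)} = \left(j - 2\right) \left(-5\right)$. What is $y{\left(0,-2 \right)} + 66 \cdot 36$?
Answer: $2389$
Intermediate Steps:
$y{\left(Y,j \right)} = 3 - 5 j$ ($y{\left(Y,j \right)} = -7 + \left(j - 2\right) \left(-5\right) = -7 + \left(-2 + j\right) \left(-5\right) = -7 - \left(-10 + 5 j\right) = 3 - 5 j$)
$y{\left(0,-2 \right)} + 66 \cdot 36 = \left(3 - -10\right) + 66 \cdot 36 = \left(3 + 10\right) + 2376 = 13 + 2376 = 2389$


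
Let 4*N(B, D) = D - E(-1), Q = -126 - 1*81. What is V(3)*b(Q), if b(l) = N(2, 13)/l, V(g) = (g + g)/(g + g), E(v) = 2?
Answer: -11/828 ≈ -0.013285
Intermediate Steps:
Q = -207 (Q = -126 - 81 = -207)
V(g) = 1 (V(g) = (2*g)/((2*g)) = (2*g)*(1/(2*g)) = 1)
N(B, D) = -½ + D/4 (N(B, D) = (D - 1*2)/4 = (D - 2)/4 = (-2 + D)/4 = -½ + D/4)
b(l) = 11/(4*l) (b(l) = (-½ + (¼)*13)/l = (-½ + 13/4)/l = 11/(4*l))
V(3)*b(Q) = 1*((11/4)/(-207)) = 1*((11/4)*(-1/207)) = 1*(-11/828) = -11/828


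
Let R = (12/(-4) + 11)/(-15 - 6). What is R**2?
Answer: 64/441 ≈ 0.14512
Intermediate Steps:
R = -8/21 (R = (12*(-1/4) + 11)/(-21) = (-3 + 11)*(-1/21) = 8*(-1/21) = -8/21 ≈ -0.38095)
R**2 = (-8/21)**2 = 64/441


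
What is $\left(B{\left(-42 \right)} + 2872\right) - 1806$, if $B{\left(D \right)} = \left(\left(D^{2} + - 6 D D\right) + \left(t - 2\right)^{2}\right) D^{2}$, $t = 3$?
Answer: $-15555650$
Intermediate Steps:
$B{\left(D \right)} = D^{2} \left(1 - 5 D^{2}\right)$ ($B{\left(D \right)} = \left(\left(D^{2} + - 6 D D\right) + \left(3 - 2\right)^{2}\right) D^{2} = \left(\left(D^{2} - 6 D^{2}\right) + 1^{2}\right) D^{2} = \left(- 5 D^{2} + 1\right) D^{2} = \left(1 - 5 D^{2}\right) D^{2} = D^{2} \left(1 - 5 D^{2}\right)$)
$\left(B{\left(-42 \right)} + 2872\right) - 1806 = \left(\left(\left(-42\right)^{2} - 5 \left(-42\right)^{4}\right) + 2872\right) - 1806 = \left(\left(1764 - 15558480\right) + 2872\right) - 1806 = \left(-15556716 + 2872\right) - 1806 = -15553844 - 1806 = -15555650$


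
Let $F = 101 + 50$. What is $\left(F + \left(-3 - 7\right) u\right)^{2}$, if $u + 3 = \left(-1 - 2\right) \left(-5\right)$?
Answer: $961$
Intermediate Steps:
$u = 12$ ($u = -3 + \left(-1 - 2\right) \left(-5\right) = -3 - -15 = -3 + 15 = 12$)
$F = 151$
$\left(F + \left(-3 - 7\right) u\right)^{2} = \left(151 + \left(-3 - 7\right) 12\right)^{2} = \left(151 - 120\right)^{2} = 31^{2} = 961$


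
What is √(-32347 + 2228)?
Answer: I*√30119 ≈ 173.55*I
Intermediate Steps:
√(-32347 + 2228) = √(-30119) = I*√30119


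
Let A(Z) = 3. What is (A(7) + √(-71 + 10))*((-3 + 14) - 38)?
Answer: -81 - 27*I*√61 ≈ -81.0 - 210.88*I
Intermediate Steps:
(A(7) + √(-71 + 10))*((-3 + 14) - 38) = (3 + √(-71 + 10))*((-3 + 14) - 38) = (3 + √(-61))*(11 - 38) = (3 + I*√61)*(-27) = -81 - 27*I*√61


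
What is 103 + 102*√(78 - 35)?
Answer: 103 + 102*√43 ≈ 771.86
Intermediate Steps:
103 + 102*√(78 - 35) = 103 + 102*√43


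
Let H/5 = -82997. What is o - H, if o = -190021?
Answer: 224964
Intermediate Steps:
H = -414985 (H = 5*(-82997) = -414985)
o - H = -190021 - 1*(-414985) = -190021 + 414985 = 224964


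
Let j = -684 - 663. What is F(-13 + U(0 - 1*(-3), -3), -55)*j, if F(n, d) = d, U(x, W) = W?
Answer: 74085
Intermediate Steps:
j = -1347
F(-13 + U(0 - 1*(-3), -3), -55)*j = -55*(-1347) = 74085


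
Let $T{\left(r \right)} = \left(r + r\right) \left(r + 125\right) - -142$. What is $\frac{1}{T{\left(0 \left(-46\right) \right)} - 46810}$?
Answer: $- \frac{1}{46668} \approx -2.1428 \cdot 10^{-5}$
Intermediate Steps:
$T{\left(r \right)} = 142 + 2 r \left(125 + r\right)$ ($T{\left(r \right)} = 2 r \left(125 + r\right) + 142 = 142 + 2 r \left(125 + r\right)$)
$\frac{1}{T{\left(0 \left(-46\right) \right)} - 46810} = \frac{1}{\left(142 + 2 \left(0 \left(-46\right)\right)^{2} + 250 \cdot 0 \left(-46\right)\right) - 46810} = \frac{1}{\left(142 + 2 \cdot 0^{2} + 250 \cdot 0\right) - 46810} = \frac{1}{\left(142 + 2 \cdot 0 + 0\right) - 46810} = \frac{1}{\left(142 + 0 + 0\right) - 46810} = \frac{1}{142 - 46810} = \frac{1}{-46668} = - \frac{1}{46668}$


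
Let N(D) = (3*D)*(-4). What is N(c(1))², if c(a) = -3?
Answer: 1296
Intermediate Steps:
N(D) = -12*D
N(c(1))² = (-12*(-3))² = 36² = 1296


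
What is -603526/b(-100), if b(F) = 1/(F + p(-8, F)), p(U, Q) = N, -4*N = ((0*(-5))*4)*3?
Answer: 60352600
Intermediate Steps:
N = 0 (N = -(0*(-5))*4*3/4 = -0*4*3/4 = -0*3 = -1/4*0 = 0)
p(U, Q) = 0
b(F) = 1/F (b(F) = 1/(F + 0) = 1/F)
-603526/b(-100) = -603526/(1/(-100)) = -603526/(-1/100) = -603526*(-100) = 60352600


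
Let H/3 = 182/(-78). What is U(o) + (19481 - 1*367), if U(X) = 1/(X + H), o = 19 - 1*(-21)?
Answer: 630763/33 ≈ 19114.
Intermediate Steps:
H = -7 (H = 3*(182/(-78)) = 3*(182*(-1/78)) = 3*(-7/3) = -7)
o = 40 (o = 19 + 21 = 40)
U(X) = 1/(-7 + X) (U(X) = 1/(X - 7) = 1/(-7 + X))
U(o) + (19481 - 1*367) = 1/(-7 + 40) + (19481 - 1*367) = 1/33 + (19481 - 367) = 1/33 + 19114 = 630763/33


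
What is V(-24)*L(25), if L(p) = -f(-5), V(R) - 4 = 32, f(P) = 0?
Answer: 0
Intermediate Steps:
V(R) = 36 (V(R) = 4 + 32 = 36)
L(p) = 0 (L(p) = -1*0 = 0)
V(-24)*L(25) = 36*0 = 0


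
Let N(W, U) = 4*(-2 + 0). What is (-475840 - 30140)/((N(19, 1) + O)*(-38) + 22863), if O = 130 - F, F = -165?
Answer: -505980/11957 ≈ -42.317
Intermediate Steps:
N(W, U) = -8 (N(W, U) = 4*(-2) = -8)
O = 295 (O = 130 - 1*(-165) = 130 + 165 = 295)
(-475840 - 30140)/((N(19, 1) + O)*(-38) + 22863) = (-475840 - 30140)/((-8 + 295)*(-38) + 22863) = -505980/(287*(-38) + 22863) = -505980/(-10906 + 22863) = -505980/11957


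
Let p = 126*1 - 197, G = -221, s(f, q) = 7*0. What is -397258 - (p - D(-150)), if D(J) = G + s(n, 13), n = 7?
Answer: -397408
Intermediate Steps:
s(f, q) = 0
p = -71 (p = 126 - 197 = -71)
D(J) = -221 (D(J) = -221 + 0 = -221)
-397258 - (p - D(-150)) = -397258 - (-71 - 1*(-221)) = -397258 - (-71 + 221) = -397258 - 1*150 = -397258 - 150 = -397408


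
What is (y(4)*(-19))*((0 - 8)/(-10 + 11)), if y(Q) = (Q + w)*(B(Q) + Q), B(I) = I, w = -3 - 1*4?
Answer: -3648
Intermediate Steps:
w = -7 (w = -3 - 4 = -7)
y(Q) = 2*Q*(-7 + Q) (y(Q) = (Q - 7)*(Q + Q) = (-7 + Q)*(2*Q) = 2*Q*(-7 + Q))
(y(4)*(-19))*((0 - 8)/(-10 + 11)) = ((2*4*(-7 + 4))*(-19))*((0 - 8)/(-10 + 11)) = ((2*4*(-3))*(-19))*(-8/1) = (-24*(-19))*(-8*1) = 456*(-8) = -3648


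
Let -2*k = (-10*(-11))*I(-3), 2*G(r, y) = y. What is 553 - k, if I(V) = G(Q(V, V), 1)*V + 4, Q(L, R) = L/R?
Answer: 1381/2 ≈ 690.50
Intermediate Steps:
G(r, y) = y/2
I(V) = 4 + V/2 (I(V) = ((½)*1)*V + 4 = V/2 + 4 = 4 + V/2)
k = -275/2 (k = -(-10*(-11))*(4 + (½)*(-3))/2 = -55*(4 - 3/2) = -55*5/2 = -½*275 = -275/2 ≈ -137.50)
553 - k = 553 - 1*(-275/2) = 553 + 275/2 = 1381/2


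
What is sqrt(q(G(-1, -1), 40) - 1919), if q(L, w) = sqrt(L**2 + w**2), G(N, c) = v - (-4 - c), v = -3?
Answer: I*sqrt(1879) ≈ 43.347*I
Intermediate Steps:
G(N, c) = 1 + c (G(N, c) = -3 - (-4 - c) = -3 + (4 + c) = 1 + c)
sqrt(q(G(-1, -1), 40) - 1919) = sqrt(sqrt((1 - 1)**2 + 40**2) - 1919) = sqrt(sqrt(0**2 + 1600) - 1919) = sqrt(sqrt(0 + 1600) - 1919) = sqrt(sqrt(1600) - 1919) = sqrt(40 - 1919) = sqrt(-1879) = I*sqrt(1879)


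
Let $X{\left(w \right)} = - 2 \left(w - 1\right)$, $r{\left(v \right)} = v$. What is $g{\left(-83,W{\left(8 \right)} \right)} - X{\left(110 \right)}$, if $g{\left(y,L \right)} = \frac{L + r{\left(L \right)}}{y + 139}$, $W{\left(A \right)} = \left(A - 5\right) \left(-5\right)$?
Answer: $\frac{6089}{28} \approx 217.46$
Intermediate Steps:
$W{\left(A \right)} = 25 - 5 A$ ($W{\left(A \right)} = \left(-5 + A\right) \left(-5\right) = 25 - 5 A$)
$g{\left(y,L \right)} = \frac{2 L}{139 + y}$ ($g{\left(y,L \right)} = \frac{L + L}{y + 139} = \frac{2 L}{139 + y}$)
$X{\left(w \right)} = 2 - 2 w$ ($X{\left(w \right)} = - 2 \left(-1 + w\right) = 2 - 2 w$)
$g{\left(-83,W{\left(8 \right)} \right)} - X{\left(110 \right)} = \frac{2 \left(25 - 40\right)}{139 - 83} - \left(2 - 220\right) = \frac{2 \left(25 - 40\right)}{56} - \left(2 - 220\right) = 2 \left(-15\right) \frac{1}{56} - -218 = - \frac{15}{28} + 218 = \frac{6089}{28}$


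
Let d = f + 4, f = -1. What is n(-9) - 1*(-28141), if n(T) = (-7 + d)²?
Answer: 28157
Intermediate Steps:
d = 3 (d = -1 + 4 = 3)
n(T) = 16 (n(T) = (-7 + 3)² = (-4)² = 16)
n(-9) - 1*(-28141) = 16 - 1*(-28141) = 16 + 28141 = 28157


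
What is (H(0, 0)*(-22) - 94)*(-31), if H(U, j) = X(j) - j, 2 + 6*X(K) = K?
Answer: 8060/3 ≈ 2686.7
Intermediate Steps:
X(K) = -1/3 + K/6
H(U, j) = -1/3 - 5*j/6 (H(U, j) = (-1/3 + j/6) - j = -1/3 - 5*j/6)
(H(0, 0)*(-22) - 94)*(-31) = ((-1/3 - 5/6*0)*(-22) - 94)*(-31) = ((-1/3 + 0)*(-22) - 94)*(-31) = (-1/3*(-22) - 94)*(-31) = (22/3 - 94)*(-31) = -260/3*(-31) = 8060/3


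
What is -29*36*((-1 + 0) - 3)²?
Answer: -16704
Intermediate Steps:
-29*36*((-1 + 0) - 3)² = -29*36*(-1 - 3)² = -29*(-6*(-4))² = -29*24² = -29*576 = -16704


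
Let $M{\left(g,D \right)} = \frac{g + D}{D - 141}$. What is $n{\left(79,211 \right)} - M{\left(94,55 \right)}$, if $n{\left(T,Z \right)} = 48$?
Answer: $\frac{4277}{86} \approx 49.733$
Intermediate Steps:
$M{\left(g,D \right)} = \frac{D + g}{-141 + D}$
$n{\left(79,211 \right)} - M{\left(94,55 \right)} = 48 - \frac{55 + 94}{-141 + 55} = 48 - \frac{1}{-86} \cdot 149 = 48 - \left(- \frac{1}{86}\right) 149 = 48 - - \frac{149}{86} = 48 + \frac{149}{86} = \frac{4277}{86}$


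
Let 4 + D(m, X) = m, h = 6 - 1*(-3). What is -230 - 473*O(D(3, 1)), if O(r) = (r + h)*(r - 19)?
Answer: 75450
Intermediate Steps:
h = 9 (h = 6 + 3 = 9)
D(m, X) = -4 + m
O(r) = (-19 + r)*(9 + r) (O(r) = (r + 9)*(r - 19) = (9 + r)*(-19 + r) = (-19 + r)*(9 + r))
-230 - 473*O(D(3, 1)) = -230 - 473*(-171 + (-4 + 3)² - 10*(-4 + 3)) = -230 - 473*(-171 + (-1)² - 10*(-1)) = -230 - 473*(-171 + 1 + 10) = -230 - 473*(-160) = -230 + 75680 = 75450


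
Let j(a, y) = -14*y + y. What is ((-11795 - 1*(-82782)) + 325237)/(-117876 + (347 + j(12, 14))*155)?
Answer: -396224/92301 ≈ -4.2927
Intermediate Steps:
j(a, y) = -13*y
((-11795 - 1*(-82782)) + 325237)/(-117876 + (347 + j(12, 14))*155) = ((-11795 - 1*(-82782)) + 325237)/(-117876 + (347 - 13*14)*155) = ((-11795 + 82782) + 325237)/(-117876 + (347 - 182)*155) = (70987 + 325237)/(-117876 + 165*155) = 396224/(-117876 + 25575) = 396224/(-92301) = 396224*(-1/92301) = -396224/92301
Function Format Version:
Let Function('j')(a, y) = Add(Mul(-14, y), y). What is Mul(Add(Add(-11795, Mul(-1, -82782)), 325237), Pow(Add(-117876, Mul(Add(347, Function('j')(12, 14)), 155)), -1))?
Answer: Rational(-396224, 92301) ≈ -4.2927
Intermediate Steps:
Function('j')(a, y) = Mul(-13, y)
Mul(Add(Add(-11795, Mul(-1, -82782)), 325237), Pow(Add(-117876, Mul(Add(347, Function('j')(12, 14)), 155)), -1)) = Mul(Add(Add(-11795, Mul(-1, -82782)), 325237), Pow(Add(-117876, Mul(Add(347, Mul(-13, 14)), 155)), -1)) = Mul(Add(Add(-11795, 82782), 325237), Pow(Add(-117876, Mul(Add(347, -182), 155)), -1)) = Mul(Add(70987, 325237), Pow(Add(-117876, Mul(165, 155)), -1)) = Mul(396224, Pow(Add(-117876, 25575), -1)) = Mul(396224, Pow(-92301, -1)) = Mul(396224, Rational(-1, 92301)) = Rational(-396224, 92301)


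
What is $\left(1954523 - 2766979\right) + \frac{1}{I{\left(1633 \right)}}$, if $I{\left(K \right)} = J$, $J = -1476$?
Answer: $- \frac{1199185057}{1476} \approx -8.1246 \cdot 10^{5}$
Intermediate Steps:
$I{\left(K \right)} = -1476$
$\left(1954523 - 2766979\right) + \frac{1}{I{\left(1633 \right)}} = \left(1954523 - 2766979\right) + \frac{1}{-1476} = -812456 - \frac{1}{1476} = - \frac{1199185057}{1476}$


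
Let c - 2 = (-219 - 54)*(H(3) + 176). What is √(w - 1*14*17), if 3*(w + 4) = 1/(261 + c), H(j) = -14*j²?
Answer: I*√390323273043/40161 ≈ 15.556*I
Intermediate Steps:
c = -13648 (c = 2 + (-219 - 54)*(-14*3² + 176) = 2 - 273*(-14*9 + 176) = 2 - 273*(-126 + 176) = 2 - 273*50 = 2 - 13650 = -13648)
w = -160645/40161 (w = -4 + 1/(3*(261 - 13648)) = -4 + (⅓)/(-13387) = -4 + (⅓)*(-1/13387) = -4 - 1/40161 = -160645/40161 ≈ -4.0000)
√(w - 1*14*17) = √(-160645/40161 - 1*14*17) = √(-160645/40161 - 14*17) = √(-160645/40161 - 238) = √(-9718963/40161) = I*√390323273043/40161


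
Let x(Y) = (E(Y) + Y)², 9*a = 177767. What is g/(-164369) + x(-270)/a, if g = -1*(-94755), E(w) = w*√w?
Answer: -29026477054185/29219384023 + 3936600*I*√30/177767 ≈ -993.4 + 121.29*I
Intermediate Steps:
a = 177767/9 (a = (⅑)*177767 = 177767/9 ≈ 19752.)
E(w) = w^(3/2)
x(Y) = (Y + Y^(3/2))² (x(Y) = (Y^(3/2) + Y)² = (Y + Y^(3/2))²)
g = 94755
g/(-164369) + x(-270)/a = 94755/(-164369) + (-270 + (-270)^(3/2))²/(177767/9) = 94755*(-1/164369) + (-270 - 810*I*√30)²*(9/177767) = -94755/164369 + 9*(-270 - 810*I*√30)²/177767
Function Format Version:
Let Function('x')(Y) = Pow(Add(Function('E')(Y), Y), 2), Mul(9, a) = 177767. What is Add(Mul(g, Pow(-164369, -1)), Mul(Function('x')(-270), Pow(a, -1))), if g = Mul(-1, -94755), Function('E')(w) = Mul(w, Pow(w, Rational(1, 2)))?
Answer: Add(Rational(-29026477054185, 29219384023), Mul(Rational(3936600, 177767), I, Pow(30, Rational(1, 2)))) ≈ Add(-993.40, Mul(121.29, I))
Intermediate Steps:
a = Rational(177767, 9) (a = Mul(Rational(1, 9), 177767) = Rational(177767, 9) ≈ 19752.)
Function('E')(w) = Pow(w, Rational(3, 2))
Function('x')(Y) = Pow(Add(Y, Pow(Y, Rational(3, 2))), 2) (Function('x')(Y) = Pow(Add(Pow(Y, Rational(3, 2)), Y), 2) = Pow(Add(Y, Pow(Y, Rational(3, 2))), 2))
g = 94755
Add(Mul(g, Pow(-164369, -1)), Mul(Function('x')(-270), Pow(a, -1))) = Add(Mul(94755, Pow(-164369, -1)), Mul(Pow(Add(-270, Pow(-270, Rational(3, 2))), 2), Pow(Rational(177767, 9), -1))) = Add(Mul(94755, Rational(-1, 164369)), Mul(Pow(Add(-270, Mul(-810, I, Pow(30, Rational(1, 2)))), 2), Rational(9, 177767))) = Add(Rational(-94755, 164369), Mul(Rational(9, 177767), Pow(Add(-270, Mul(-810, I, Pow(30, Rational(1, 2)))), 2)))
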